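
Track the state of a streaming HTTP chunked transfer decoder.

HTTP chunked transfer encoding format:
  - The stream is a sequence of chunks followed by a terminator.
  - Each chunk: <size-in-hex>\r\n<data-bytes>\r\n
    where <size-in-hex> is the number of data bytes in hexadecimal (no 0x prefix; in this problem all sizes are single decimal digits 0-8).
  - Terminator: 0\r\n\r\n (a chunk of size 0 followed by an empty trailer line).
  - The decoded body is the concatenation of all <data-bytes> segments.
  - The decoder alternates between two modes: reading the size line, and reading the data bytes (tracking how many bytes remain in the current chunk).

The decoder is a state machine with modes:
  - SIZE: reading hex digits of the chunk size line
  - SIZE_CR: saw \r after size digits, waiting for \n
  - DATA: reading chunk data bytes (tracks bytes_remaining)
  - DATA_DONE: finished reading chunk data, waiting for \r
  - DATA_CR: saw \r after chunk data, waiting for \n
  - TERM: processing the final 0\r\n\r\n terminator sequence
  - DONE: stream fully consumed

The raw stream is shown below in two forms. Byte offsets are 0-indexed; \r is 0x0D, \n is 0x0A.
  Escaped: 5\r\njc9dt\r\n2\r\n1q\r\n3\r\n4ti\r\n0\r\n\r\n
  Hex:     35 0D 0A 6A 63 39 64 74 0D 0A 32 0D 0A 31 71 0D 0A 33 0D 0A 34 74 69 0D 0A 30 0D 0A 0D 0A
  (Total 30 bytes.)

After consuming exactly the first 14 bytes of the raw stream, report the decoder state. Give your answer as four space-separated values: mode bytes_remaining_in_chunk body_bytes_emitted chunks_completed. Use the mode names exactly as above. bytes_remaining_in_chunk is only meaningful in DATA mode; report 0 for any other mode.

Answer: DATA 1 6 1

Derivation:
Byte 0 = '5': mode=SIZE remaining=0 emitted=0 chunks_done=0
Byte 1 = 0x0D: mode=SIZE_CR remaining=0 emitted=0 chunks_done=0
Byte 2 = 0x0A: mode=DATA remaining=5 emitted=0 chunks_done=0
Byte 3 = 'j': mode=DATA remaining=4 emitted=1 chunks_done=0
Byte 4 = 'c': mode=DATA remaining=3 emitted=2 chunks_done=0
Byte 5 = '9': mode=DATA remaining=2 emitted=3 chunks_done=0
Byte 6 = 'd': mode=DATA remaining=1 emitted=4 chunks_done=0
Byte 7 = 't': mode=DATA_DONE remaining=0 emitted=5 chunks_done=0
Byte 8 = 0x0D: mode=DATA_CR remaining=0 emitted=5 chunks_done=0
Byte 9 = 0x0A: mode=SIZE remaining=0 emitted=5 chunks_done=1
Byte 10 = '2': mode=SIZE remaining=0 emitted=5 chunks_done=1
Byte 11 = 0x0D: mode=SIZE_CR remaining=0 emitted=5 chunks_done=1
Byte 12 = 0x0A: mode=DATA remaining=2 emitted=5 chunks_done=1
Byte 13 = '1': mode=DATA remaining=1 emitted=6 chunks_done=1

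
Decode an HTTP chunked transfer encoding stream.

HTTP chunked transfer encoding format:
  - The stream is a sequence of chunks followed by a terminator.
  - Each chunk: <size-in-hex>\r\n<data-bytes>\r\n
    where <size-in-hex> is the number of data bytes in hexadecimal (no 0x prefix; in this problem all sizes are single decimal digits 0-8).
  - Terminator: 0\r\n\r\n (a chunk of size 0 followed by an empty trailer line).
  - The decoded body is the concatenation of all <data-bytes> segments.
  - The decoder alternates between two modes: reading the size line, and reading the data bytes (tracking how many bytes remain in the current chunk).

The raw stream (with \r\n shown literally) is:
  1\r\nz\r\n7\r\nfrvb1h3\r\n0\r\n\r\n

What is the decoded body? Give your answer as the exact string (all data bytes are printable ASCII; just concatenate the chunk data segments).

Chunk 1: stream[0..1]='1' size=0x1=1, data at stream[3..4]='z' -> body[0..1], body so far='z'
Chunk 2: stream[6..7]='7' size=0x7=7, data at stream[9..16]='frvb1h3' -> body[1..8], body so far='zfrvb1h3'
Chunk 3: stream[18..19]='0' size=0 (terminator). Final body='zfrvb1h3' (8 bytes)

Answer: zfrvb1h3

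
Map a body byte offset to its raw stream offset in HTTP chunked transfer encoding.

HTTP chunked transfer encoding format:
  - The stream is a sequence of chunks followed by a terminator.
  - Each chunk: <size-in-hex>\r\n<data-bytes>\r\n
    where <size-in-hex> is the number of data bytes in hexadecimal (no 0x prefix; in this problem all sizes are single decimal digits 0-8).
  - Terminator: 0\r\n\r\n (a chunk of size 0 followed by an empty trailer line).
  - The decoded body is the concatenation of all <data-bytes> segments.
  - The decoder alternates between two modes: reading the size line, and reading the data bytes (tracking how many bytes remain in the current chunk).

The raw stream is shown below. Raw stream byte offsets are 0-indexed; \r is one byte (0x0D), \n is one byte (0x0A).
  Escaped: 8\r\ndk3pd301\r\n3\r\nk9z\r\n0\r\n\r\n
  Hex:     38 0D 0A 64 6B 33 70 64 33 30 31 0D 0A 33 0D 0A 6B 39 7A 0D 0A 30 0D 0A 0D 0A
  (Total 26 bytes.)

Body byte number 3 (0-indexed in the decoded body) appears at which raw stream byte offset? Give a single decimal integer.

Chunk 1: stream[0..1]='8' size=0x8=8, data at stream[3..11]='dk3pd301' -> body[0..8], body so far='dk3pd301'
Chunk 2: stream[13..14]='3' size=0x3=3, data at stream[16..19]='k9z' -> body[8..11], body so far='dk3pd301k9z'
Chunk 3: stream[21..22]='0' size=0 (terminator). Final body='dk3pd301k9z' (11 bytes)
Body byte 3 at stream offset 6

Answer: 6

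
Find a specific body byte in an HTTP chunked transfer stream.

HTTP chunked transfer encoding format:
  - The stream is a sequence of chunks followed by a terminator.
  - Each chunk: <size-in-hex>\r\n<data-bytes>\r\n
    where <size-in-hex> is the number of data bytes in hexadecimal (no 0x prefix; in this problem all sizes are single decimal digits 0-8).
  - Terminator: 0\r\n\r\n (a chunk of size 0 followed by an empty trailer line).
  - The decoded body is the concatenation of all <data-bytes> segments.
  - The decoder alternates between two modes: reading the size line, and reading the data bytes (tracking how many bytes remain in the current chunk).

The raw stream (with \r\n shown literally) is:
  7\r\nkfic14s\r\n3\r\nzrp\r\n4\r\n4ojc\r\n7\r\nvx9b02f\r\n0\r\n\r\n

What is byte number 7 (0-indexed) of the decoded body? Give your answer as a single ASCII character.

Chunk 1: stream[0..1]='7' size=0x7=7, data at stream[3..10]='kfic14s' -> body[0..7], body so far='kfic14s'
Chunk 2: stream[12..13]='3' size=0x3=3, data at stream[15..18]='zrp' -> body[7..10], body so far='kfic14szrp'
Chunk 3: stream[20..21]='4' size=0x4=4, data at stream[23..27]='4ojc' -> body[10..14], body so far='kfic14szrp4ojc'
Chunk 4: stream[29..30]='7' size=0x7=7, data at stream[32..39]='vx9b02f' -> body[14..21], body so far='kfic14szrp4ojcvx9b02f'
Chunk 5: stream[41..42]='0' size=0 (terminator). Final body='kfic14szrp4ojcvx9b02f' (21 bytes)
Body byte 7 = 'z'

Answer: z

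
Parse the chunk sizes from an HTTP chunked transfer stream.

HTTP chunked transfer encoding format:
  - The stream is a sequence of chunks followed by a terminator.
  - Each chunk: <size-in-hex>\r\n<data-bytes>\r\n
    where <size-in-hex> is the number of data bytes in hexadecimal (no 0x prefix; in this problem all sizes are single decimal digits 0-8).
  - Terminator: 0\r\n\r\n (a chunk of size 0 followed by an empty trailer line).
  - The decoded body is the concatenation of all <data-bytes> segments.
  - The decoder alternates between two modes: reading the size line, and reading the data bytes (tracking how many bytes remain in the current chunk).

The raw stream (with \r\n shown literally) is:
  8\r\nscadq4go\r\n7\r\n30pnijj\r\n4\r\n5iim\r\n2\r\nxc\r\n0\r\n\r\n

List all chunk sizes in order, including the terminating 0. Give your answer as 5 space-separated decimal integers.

Chunk 1: stream[0..1]='8' size=0x8=8, data at stream[3..11]='scadq4go' -> body[0..8], body so far='scadq4go'
Chunk 2: stream[13..14]='7' size=0x7=7, data at stream[16..23]='30pnijj' -> body[8..15], body so far='scadq4go30pnijj'
Chunk 3: stream[25..26]='4' size=0x4=4, data at stream[28..32]='5iim' -> body[15..19], body so far='scadq4go30pnijj5iim'
Chunk 4: stream[34..35]='2' size=0x2=2, data at stream[37..39]='xc' -> body[19..21], body so far='scadq4go30pnijj5iimxc'
Chunk 5: stream[41..42]='0' size=0 (terminator). Final body='scadq4go30pnijj5iimxc' (21 bytes)

Answer: 8 7 4 2 0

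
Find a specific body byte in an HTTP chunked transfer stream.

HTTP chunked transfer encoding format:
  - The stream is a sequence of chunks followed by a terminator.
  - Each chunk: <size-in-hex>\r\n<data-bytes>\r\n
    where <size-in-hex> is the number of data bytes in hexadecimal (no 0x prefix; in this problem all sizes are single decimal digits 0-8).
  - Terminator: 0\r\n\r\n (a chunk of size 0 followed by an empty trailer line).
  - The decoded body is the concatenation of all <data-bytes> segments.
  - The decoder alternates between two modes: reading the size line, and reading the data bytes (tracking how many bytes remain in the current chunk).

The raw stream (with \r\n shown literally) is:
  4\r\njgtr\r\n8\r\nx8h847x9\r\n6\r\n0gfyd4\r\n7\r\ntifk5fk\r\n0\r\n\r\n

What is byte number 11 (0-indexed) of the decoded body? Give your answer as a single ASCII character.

Chunk 1: stream[0..1]='4' size=0x4=4, data at stream[3..7]='jgtr' -> body[0..4], body so far='jgtr'
Chunk 2: stream[9..10]='8' size=0x8=8, data at stream[12..20]='x8h847x9' -> body[4..12], body so far='jgtrx8h847x9'
Chunk 3: stream[22..23]='6' size=0x6=6, data at stream[25..31]='0gfyd4' -> body[12..18], body so far='jgtrx8h847x90gfyd4'
Chunk 4: stream[33..34]='7' size=0x7=7, data at stream[36..43]='tifk5fk' -> body[18..25], body so far='jgtrx8h847x90gfyd4tifk5fk'
Chunk 5: stream[45..46]='0' size=0 (terminator). Final body='jgtrx8h847x90gfyd4tifk5fk' (25 bytes)
Body byte 11 = '9'

Answer: 9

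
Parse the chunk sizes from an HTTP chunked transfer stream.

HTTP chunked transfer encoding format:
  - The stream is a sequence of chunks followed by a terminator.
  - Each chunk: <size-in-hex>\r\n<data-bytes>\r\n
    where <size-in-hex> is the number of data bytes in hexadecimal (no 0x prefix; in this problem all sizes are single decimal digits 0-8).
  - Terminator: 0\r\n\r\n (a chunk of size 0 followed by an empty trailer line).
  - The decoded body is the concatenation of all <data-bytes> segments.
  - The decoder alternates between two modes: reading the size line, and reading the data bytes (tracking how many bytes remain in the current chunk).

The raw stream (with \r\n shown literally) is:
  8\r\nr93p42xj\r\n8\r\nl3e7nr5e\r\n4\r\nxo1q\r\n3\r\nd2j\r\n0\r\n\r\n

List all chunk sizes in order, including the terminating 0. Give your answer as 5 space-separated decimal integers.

Answer: 8 8 4 3 0

Derivation:
Chunk 1: stream[0..1]='8' size=0x8=8, data at stream[3..11]='r93p42xj' -> body[0..8], body so far='r93p42xj'
Chunk 2: stream[13..14]='8' size=0x8=8, data at stream[16..24]='l3e7nr5e' -> body[8..16], body so far='r93p42xjl3e7nr5e'
Chunk 3: stream[26..27]='4' size=0x4=4, data at stream[29..33]='xo1q' -> body[16..20], body so far='r93p42xjl3e7nr5exo1q'
Chunk 4: stream[35..36]='3' size=0x3=3, data at stream[38..41]='d2j' -> body[20..23], body so far='r93p42xjl3e7nr5exo1qd2j'
Chunk 5: stream[43..44]='0' size=0 (terminator). Final body='r93p42xjl3e7nr5exo1qd2j' (23 bytes)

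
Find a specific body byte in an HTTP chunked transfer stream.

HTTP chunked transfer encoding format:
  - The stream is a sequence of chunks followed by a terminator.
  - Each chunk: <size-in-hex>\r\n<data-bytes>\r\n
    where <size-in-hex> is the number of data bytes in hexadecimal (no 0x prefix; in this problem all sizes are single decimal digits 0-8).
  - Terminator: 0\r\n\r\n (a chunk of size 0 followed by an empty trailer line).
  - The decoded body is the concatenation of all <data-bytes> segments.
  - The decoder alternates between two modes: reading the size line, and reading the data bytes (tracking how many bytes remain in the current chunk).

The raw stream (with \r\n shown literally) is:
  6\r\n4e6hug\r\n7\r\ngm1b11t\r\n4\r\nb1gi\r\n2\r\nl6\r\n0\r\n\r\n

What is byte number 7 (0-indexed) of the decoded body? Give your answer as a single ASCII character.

Chunk 1: stream[0..1]='6' size=0x6=6, data at stream[3..9]='4e6hug' -> body[0..6], body so far='4e6hug'
Chunk 2: stream[11..12]='7' size=0x7=7, data at stream[14..21]='gm1b11t' -> body[6..13], body so far='4e6huggm1b11t'
Chunk 3: stream[23..24]='4' size=0x4=4, data at stream[26..30]='b1gi' -> body[13..17], body so far='4e6huggm1b11tb1gi'
Chunk 4: stream[32..33]='2' size=0x2=2, data at stream[35..37]='l6' -> body[17..19], body so far='4e6huggm1b11tb1gil6'
Chunk 5: stream[39..40]='0' size=0 (terminator). Final body='4e6huggm1b11tb1gil6' (19 bytes)
Body byte 7 = 'm'

Answer: m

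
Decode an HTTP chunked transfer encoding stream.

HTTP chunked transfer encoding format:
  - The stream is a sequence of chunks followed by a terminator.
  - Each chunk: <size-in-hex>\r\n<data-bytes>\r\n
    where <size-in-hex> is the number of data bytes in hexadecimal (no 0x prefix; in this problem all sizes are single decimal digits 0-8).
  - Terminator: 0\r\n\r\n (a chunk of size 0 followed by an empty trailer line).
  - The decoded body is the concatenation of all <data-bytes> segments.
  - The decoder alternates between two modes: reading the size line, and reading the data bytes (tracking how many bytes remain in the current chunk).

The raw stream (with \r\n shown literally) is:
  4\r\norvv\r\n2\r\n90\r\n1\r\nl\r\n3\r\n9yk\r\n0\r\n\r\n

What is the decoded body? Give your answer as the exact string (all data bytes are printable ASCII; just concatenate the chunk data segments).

Chunk 1: stream[0..1]='4' size=0x4=4, data at stream[3..7]='orvv' -> body[0..4], body so far='orvv'
Chunk 2: stream[9..10]='2' size=0x2=2, data at stream[12..14]='90' -> body[4..6], body so far='orvv90'
Chunk 3: stream[16..17]='1' size=0x1=1, data at stream[19..20]='l' -> body[6..7], body so far='orvv90l'
Chunk 4: stream[22..23]='3' size=0x3=3, data at stream[25..28]='9yk' -> body[7..10], body so far='orvv90l9yk'
Chunk 5: stream[30..31]='0' size=0 (terminator). Final body='orvv90l9yk' (10 bytes)

Answer: orvv90l9yk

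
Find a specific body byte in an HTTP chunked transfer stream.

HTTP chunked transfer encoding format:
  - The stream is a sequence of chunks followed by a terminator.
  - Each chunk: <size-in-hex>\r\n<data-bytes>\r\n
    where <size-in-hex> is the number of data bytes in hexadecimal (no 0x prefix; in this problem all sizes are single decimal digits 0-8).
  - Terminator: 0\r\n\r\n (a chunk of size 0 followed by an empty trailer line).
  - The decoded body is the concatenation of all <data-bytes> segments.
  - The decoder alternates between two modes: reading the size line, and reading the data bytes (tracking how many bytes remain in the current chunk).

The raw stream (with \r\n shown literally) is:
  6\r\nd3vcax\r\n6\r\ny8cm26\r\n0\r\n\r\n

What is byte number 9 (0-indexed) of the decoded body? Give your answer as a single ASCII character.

Chunk 1: stream[0..1]='6' size=0x6=6, data at stream[3..9]='d3vcax' -> body[0..6], body so far='d3vcax'
Chunk 2: stream[11..12]='6' size=0x6=6, data at stream[14..20]='y8cm26' -> body[6..12], body so far='d3vcaxy8cm26'
Chunk 3: stream[22..23]='0' size=0 (terminator). Final body='d3vcaxy8cm26' (12 bytes)
Body byte 9 = 'm'

Answer: m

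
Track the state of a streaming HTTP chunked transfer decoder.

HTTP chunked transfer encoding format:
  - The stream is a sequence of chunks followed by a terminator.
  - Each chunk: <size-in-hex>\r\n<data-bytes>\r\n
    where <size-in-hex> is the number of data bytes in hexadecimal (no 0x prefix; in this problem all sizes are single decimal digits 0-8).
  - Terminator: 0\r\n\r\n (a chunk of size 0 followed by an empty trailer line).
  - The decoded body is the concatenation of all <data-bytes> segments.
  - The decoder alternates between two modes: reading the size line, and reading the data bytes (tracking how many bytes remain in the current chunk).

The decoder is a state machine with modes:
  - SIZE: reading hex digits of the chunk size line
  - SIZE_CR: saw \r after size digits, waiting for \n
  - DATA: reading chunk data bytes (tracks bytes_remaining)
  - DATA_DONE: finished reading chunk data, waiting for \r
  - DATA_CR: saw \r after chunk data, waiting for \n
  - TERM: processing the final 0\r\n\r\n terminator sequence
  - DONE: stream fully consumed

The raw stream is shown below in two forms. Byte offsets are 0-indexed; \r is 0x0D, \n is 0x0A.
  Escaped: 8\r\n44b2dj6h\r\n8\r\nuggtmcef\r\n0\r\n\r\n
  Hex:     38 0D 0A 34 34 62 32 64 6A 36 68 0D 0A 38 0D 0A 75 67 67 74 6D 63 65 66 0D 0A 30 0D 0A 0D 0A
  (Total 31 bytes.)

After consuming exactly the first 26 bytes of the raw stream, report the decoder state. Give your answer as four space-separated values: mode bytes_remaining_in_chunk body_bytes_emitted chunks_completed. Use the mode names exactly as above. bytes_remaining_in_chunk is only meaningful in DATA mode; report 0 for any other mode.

Byte 0 = '8': mode=SIZE remaining=0 emitted=0 chunks_done=0
Byte 1 = 0x0D: mode=SIZE_CR remaining=0 emitted=0 chunks_done=0
Byte 2 = 0x0A: mode=DATA remaining=8 emitted=0 chunks_done=0
Byte 3 = '4': mode=DATA remaining=7 emitted=1 chunks_done=0
Byte 4 = '4': mode=DATA remaining=6 emitted=2 chunks_done=0
Byte 5 = 'b': mode=DATA remaining=5 emitted=3 chunks_done=0
Byte 6 = '2': mode=DATA remaining=4 emitted=4 chunks_done=0
Byte 7 = 'd': mode=DATA remaining=3 emitted=5 chunks_done=0
Byte 8 = 'j': mode=DATA remaining=2 emitted=6 chunks_done=0
Byte 9 = '6': mode=DATA remaining=1 emitted=7 chunks_done=0
Byte 10 = 'h': mode=DATA_DONE remaining=0 emitted=8 chunks_done=0
Byte 11 = 0x0D: mode=DATA_CR remaining=0 emitted=8 chunks_done=0
Byte 12 = 0x0A: mode=SIZE remaining=0 emitted=8 chunks_done=1
Byte 13 = '8': mode=SIZE remaining=0 emitted=8 chunks_done=1
Byte 14 = 0x0D: mode=SIZE_CR remaining=0 emitted=8 chunks_done=1
Byte 15 = 0x0A: mode=DATA remaining=8 emitted=8 chunks_done=1
Byte 16 = 'u': mode=DATA remaining=7 emitted=9 chunks_done=1
Byte 17 = 'g': mode=DATA remaining=6 emitted=10 chunks_done=1
Byte 18 = 'g': mode=DATA remaining=5 emitted=11 chunks_done=1
Byte 19 = 't': mode=DATA remaining=4 emitted=12 chunks_done=1
Byte 20 = 'm': mode=DATA remaining=3 emitted=13 chunks_done=1
Byte 21 = 'c': mode=DATA remaining=2 emitted=14 chunks_done=1
Byte 22 = 'e': mode=DATA remaining=1 emitted=15 chunks_done=1
Byte 23 = 'f': mode=DATA_DONE remaining=0 emitted=16 chunks_done=1
Byte 24 = 0x0D: mode=DATA_CR remaining=0 emitted=16 chunks_done=1
Byte 25 = 0x0A: mode=SIZE remaining=0 emitted=16 chunks_done=2

Answer: SIZE 0 16 2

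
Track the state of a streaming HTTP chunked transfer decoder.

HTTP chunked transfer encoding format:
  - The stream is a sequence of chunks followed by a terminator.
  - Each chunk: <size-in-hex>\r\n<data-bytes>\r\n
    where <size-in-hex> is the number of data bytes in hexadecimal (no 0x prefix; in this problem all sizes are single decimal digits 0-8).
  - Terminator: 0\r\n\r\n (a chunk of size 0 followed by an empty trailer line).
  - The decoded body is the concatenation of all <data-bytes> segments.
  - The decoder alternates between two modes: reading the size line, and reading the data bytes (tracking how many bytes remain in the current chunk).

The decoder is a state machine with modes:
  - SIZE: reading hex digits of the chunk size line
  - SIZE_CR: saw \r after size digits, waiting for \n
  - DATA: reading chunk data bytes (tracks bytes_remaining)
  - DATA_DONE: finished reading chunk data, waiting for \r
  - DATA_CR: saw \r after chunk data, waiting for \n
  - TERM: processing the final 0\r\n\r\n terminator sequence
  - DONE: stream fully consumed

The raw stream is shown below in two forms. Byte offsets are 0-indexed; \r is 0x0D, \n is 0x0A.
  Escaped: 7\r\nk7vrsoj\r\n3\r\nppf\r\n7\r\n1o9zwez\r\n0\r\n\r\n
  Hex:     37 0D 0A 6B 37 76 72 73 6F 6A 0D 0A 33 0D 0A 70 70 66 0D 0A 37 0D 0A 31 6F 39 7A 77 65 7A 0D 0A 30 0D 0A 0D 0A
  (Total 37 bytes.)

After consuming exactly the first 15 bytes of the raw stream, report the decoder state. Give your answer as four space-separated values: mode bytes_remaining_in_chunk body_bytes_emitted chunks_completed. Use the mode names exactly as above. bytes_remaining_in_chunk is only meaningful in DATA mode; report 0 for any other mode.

Byte 0 = '7': mode=SIZE remaining=0 emitted=0 chunks_done=0
Byte 1 = 0x0D: mode=SIZE_CR remaining=0 emitted=0 chunks_done=0
Byte 2 = 0x0A: mode=DATA remaining=7 emitted=0 chunks_done=0
Byte 3 = 'k': mode=DATA remaining=6 emitted=1 chunks_done=0
Byte 4 = '7': mode=DATA remaining=5 emitted=2 chunks_done=0
Byte 5 = 'v': mode=DATA remaining=4 emitted=3 chunks_done=0
Byte 6 = 'r': mode=DATA remaining=3 emitted=4 chunks_done=0
Byte 7 = 's': mode=DATA remaining=2 emitted=5 chunks_done=0
Byte 8 = 'o': mode=DATA remaining=1 emitted=6 chunks_done=0
Byte 9 = 'j': mode=DATA_DONE remaining=0 emitted=7 chunks_done=0
Byte 10 = 0x0D: mode=DATA_CR remaining=0 emitted=7 chunks_done=0
Byte 11 = 0x0A: mode=SIZE remaining=0 emitted=7 chunks_done=1
Byte 12 = '3': mode=SIZE remaining=0 emitted=7 chunks_done=1
Byte 13 = 0x0D: mode=SIZE_CR remaining=0 emitted=7 chunks_done=1
Byte 14 = 0x0A: mode=DATA remaining=3 emitted=7 chunks_done=1

Answer: DATA 3 7 1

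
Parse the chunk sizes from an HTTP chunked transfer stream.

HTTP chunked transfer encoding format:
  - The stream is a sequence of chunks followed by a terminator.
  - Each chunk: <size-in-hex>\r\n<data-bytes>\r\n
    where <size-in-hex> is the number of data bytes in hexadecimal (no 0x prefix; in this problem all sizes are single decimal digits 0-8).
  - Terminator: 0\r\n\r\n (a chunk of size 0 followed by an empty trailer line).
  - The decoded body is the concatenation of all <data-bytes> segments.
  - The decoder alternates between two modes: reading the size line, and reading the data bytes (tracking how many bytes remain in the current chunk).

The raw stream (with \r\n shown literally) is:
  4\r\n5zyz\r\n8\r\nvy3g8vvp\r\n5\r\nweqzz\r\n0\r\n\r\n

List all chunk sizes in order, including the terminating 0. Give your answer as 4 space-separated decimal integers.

Answer: 4 8 5 0

Derivation:
Chunk 1: stream[0..1]='4' size=0x4=4, data at stream[3..7]='5zyz' -> body[0..4], body so far='5zyz'
Chunk 2: stream[9..10]='8' size=0x8=8, data at stream[12..20]='vy3g8vvp' -> body[4..12], body so far='5zyzvy3g8vvp'
Chunk 3: stream[22..23]='5' size=0x5=5, data at stream[25..30]='weqzz' -> body[12..17], body so far='5zyzvy3g8vvpweqzz'
Chunk 4: stream[32..33]='0' size=0 (terminator). Final body='5zyzvy3g8vvpweqzz' (17 bytes)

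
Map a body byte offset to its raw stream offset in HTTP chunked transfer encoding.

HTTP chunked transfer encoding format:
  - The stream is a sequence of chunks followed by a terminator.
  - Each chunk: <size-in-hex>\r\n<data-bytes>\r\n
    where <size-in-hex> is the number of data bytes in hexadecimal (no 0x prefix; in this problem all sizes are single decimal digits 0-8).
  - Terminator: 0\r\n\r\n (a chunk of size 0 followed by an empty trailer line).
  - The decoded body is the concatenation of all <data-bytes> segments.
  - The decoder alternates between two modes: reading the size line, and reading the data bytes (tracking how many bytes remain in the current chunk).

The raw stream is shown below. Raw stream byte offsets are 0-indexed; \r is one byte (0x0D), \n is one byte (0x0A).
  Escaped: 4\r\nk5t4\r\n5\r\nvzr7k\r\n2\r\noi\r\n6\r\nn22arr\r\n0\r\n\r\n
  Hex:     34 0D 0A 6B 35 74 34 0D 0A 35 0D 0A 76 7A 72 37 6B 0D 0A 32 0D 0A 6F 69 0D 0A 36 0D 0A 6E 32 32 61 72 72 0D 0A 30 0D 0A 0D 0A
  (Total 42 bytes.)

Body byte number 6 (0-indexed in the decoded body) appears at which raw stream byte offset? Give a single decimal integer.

Chunk 1: stream[0..1]='4' size=0x4=4, data at stream[3..7]='k5t4' -> body[0..4], body so far='k5t4'
Chunk 2: stream[9..10]='5' size=0x5=5, data at stream[12..17]='vzr7k' -> body[4..9], body so far='k5t4vzr7k'
Chunk 3: stream[19..20]='2' size=0x2=2, data at stream[22..24]='oi' -> body[9..11], body so far='k5t4vzr7koi'
Chunk 4: stream[26..27]='6' size=0x6=6, data at stream[29..35]='n22arr' -> body[11..17], body so far='k5t4vzr7koin22arr'
Chunk 5: stream[37..38]='0' size=0 (terminator). Final body='k5t4vzr7koin22arr' (17 bytes)
Body byte 6 at stream offset 14

Answer: 14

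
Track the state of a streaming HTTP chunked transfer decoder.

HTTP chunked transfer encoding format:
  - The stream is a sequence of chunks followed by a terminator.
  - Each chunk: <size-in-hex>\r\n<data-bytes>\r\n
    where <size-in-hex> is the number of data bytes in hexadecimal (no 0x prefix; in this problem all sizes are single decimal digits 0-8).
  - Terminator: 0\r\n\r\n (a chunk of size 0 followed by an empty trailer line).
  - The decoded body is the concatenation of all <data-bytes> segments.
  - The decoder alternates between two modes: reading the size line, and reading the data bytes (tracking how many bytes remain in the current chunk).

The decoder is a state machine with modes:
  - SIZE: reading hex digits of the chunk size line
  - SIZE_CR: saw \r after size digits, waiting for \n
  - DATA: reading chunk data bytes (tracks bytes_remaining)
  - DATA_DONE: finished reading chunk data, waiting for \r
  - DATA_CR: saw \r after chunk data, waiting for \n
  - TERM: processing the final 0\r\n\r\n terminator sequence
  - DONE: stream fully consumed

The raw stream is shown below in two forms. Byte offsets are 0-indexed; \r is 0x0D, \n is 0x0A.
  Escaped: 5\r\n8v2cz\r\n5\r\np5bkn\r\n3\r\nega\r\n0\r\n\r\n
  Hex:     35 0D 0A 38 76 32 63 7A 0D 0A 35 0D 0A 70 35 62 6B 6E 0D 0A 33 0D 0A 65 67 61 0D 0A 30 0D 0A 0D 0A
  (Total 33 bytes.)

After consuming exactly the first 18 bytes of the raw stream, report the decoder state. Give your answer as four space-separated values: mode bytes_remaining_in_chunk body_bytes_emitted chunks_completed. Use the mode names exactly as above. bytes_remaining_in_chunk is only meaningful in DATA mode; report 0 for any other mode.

Byte 0 = '5': mode=SIZE remaining=0 emitted=0 chunks_done=0
Byte 1 = 0x0D: mode=SIZE_CR remaining=0 emitted=0 chunks_done=0
Byte 2 = 0x0A: mode=DATA remaining=5 emitted=0 chunks_done=0
Byte 3 = '8': mode=DATA remaining=4 emitted=1 chunks_done=0
Byte 4 = 'v': mode=DATA remaining=3 emitted=2 chunks_done=0
Byte 5 = '2': mode=DATA remaining=2 emitted=3 chunks_done=0
Byte 6 = 'c': mode=DATA remaining=1 emitted=4 chunks_done=0
Byte 7 = 'z': mode=DATA_DONE remaining=0 emitted=5 chunks_done=0
Byte 8 = 0x0D: mode=DATA_CR remaining=0 emitted=5 chunks_done=0
Byte 9 = 0x0A: mode=SIZE remaining=0 emitted=5 chunks_done=1
Byte 10 = '5': mode=SIZE remaining=0 emitted=5 chunks_done=1
Byte 11 = 0x0D: mode=SIZE_CR remaining=0 emitted=5 chunks_done=1
Byte 12 = 0x0A: mode=DATA remaining=5 emitted=5 chunks_done=1
Byte 13 = 'p': mode=DATA remaining=4 emitted=6 chunks_done=1
Byte 14 = '5': mode=DATA remaining=3 emitted=7 chunks_done=1
Byte 15 = 'b': mode=DATA remaining=2 emitted=8 chunks_done=1
Byte 16 = 'k': mode=DATA remaining=1 emitted=9 chunks_done=1
Byte 17 = 'n': mode=DATA_DONE remaining=0 emitted=10 chunks_done=1

Answer: DATA_DONE 0 10 1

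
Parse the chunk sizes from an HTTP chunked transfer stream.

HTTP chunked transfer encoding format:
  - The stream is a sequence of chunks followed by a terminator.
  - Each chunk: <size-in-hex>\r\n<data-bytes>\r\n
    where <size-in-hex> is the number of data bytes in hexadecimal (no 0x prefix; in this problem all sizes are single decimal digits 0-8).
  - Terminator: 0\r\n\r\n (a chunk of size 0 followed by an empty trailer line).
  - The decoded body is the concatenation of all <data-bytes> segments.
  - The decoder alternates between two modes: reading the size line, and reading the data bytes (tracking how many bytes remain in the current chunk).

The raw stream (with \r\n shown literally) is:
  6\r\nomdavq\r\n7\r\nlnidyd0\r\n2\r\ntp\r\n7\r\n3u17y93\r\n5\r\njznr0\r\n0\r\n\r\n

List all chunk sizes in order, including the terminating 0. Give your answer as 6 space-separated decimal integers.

Chunk 1: stream[0..1]='6' size=0x6=6, data at stream[3..9]='omdavq' -> body[0..6], body so far='omdavq'
Chunk 2: stream[11..12]='7' size=0x7=7, data at stream[14..21]='lnidyd0' -> body[6..13], body so far='omdavqlnidyd0'
Chunk 3: stream[23..24]='2' size=0x2=2, data at stream[26..28]='tp' -> body[13..15], body so far='omdavqlnidyd0tp'
Chunk 4: stream[30..31]='7' size=0x7=7, data at stream[33..40]='3u17y93' -> body[15..22], body so far='omdavqlnidyd0tp3u17y93'
Chunk 5: stream[42..43]='5' size=0x5=5, data at stream[45..50]='jznr0' -> body[22..27], body so far='omdavqlnidyd0tp3u17y93jznr0'
Chunk 6: stream[52..53]='0' size=0 (terminator). Final body='omdavqlnidyd0tp3u17y93jznr0' (27 bytes)

Answer: 6 7 2 7 5 0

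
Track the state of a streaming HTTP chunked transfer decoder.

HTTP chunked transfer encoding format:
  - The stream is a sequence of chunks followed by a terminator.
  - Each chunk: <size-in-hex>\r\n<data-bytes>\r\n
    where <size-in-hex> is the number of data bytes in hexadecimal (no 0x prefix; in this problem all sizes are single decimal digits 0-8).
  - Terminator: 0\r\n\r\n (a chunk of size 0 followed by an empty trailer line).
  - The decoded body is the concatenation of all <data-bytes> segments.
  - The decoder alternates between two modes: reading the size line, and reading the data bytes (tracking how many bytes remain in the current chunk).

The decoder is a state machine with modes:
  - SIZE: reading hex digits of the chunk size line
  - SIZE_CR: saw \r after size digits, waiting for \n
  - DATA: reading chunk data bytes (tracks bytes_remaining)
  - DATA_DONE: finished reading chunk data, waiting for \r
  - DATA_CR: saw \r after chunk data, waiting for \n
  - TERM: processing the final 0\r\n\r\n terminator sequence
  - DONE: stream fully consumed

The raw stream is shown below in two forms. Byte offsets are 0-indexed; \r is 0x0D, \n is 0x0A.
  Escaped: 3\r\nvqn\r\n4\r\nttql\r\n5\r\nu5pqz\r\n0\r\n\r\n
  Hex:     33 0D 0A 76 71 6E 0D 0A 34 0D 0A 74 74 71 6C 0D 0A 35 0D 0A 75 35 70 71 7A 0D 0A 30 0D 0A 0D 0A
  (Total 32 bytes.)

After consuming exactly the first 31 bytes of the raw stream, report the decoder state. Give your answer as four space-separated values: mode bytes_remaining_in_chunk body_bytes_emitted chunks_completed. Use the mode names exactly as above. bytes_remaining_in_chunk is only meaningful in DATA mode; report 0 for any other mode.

Answer: TERM 0 12 3

Derivation:
Byte 0 = '3': mode=SIZE remaining=0 emitted=0 chunks_done=0
Byte 1 = 0x0D: mode=SIZE_CR remaining=0 emitted=0 chunks_done=0
Byte 2 = 0x0A: mode=DATA remaining=3 emitted=0 chunks_done=0
Byte 3 = 'v': mode=DATA remaining=2 emitted=1 chunks_done=0
Byte 4 = 'q': mode=DATA remaining=1 emitted=2 chunks_done=0
Byte 5 = 'n': mode=DATA_DONE remaining=0 emitted=3 chunks_done=0
Byte 6 = 0x0D: mode=DATA_CR remaining=0 emitted=3 chunks_done=0
Byte 7 = 0x0A: mode=SIZE remaining=0 emitted=3 chunks_done=1
Byte 8 = '4': mode=SIZE remaining=0 emitted=3 chunks_done=1
Byte 9 = 0x0D: mode=SIZE_CR remaining=0 emitted=3 chunks_done=1
Byte 10 = 0x0A: mode=DATA remaining=4 emitted=3 chunks_done=1
Byte 11 = 't': mode=DATA remaining=3 emitted=4 chunks_done=1
Byte 12 = 't': mode=DATA remaining=2 emitted=5 chunks_done=1
Byte 13 = 'q': mode=DATA remaining=1 emitted=6 chunks_done=1
Byte 14 = 'l': mode=DATA_DONE remaining=0 emitted=7 chunks_done=1
Byte 15 = 0x0D: mode=DATA_CR remaining=0 emitted=7 chunks_done=1
Byte 16 = 0x0A: mode=SIZE remaining=0 emitted=7 chunks_done=2
Byte 17 = '5': mode=SIZE remaining=0 emitted=7 chunks_done=2
Byte 18 = 0x0D: mode=SIZE_CR remaining=0 emitted=7 chunks_done=2
Byte 19 = 0x0A: mode=DATA remaining=5 emitted=7 chunks_done=2
Byte 20 = 'u': mode=DATA remaining=4 emitted=8 chunks_done=2
Byte 21 = '5': mode=DATA remaining=3 emitted=9 chunks_done=2
Byte 22 = 'p': mode=DATA remaining=2 emitted=10 chunks_done=2
Byte 23 = 'q': mode=DATA remaining=1 emitted=11 chunks_done=2
Byte 24 = 'z': mode=DATA_DONE remaining=0 emitted=12 chunks_done=2
Byte 25 = 0x0D: mode=DATA_CR remaining=0 emitted=12 chunks_done=2
Byte 26 = 0x0A: mode=SIZE remaining=0 emitted=12 chunks_done=3
Byte 27 = '0': mode=SIZE remaining=0 emitted=12 chunks_done=3
Byte 28 = 0x0D: mode=SIZE_CR remaining=0 emitted=12 chunks_done=3
Byte 29 = 0x0A: mode=TERM remaining=0 emitted=12 chunks_done=3
Byte 30 = 0x0D: mode=TERM remaining=0 emitted=12 chunks_done=3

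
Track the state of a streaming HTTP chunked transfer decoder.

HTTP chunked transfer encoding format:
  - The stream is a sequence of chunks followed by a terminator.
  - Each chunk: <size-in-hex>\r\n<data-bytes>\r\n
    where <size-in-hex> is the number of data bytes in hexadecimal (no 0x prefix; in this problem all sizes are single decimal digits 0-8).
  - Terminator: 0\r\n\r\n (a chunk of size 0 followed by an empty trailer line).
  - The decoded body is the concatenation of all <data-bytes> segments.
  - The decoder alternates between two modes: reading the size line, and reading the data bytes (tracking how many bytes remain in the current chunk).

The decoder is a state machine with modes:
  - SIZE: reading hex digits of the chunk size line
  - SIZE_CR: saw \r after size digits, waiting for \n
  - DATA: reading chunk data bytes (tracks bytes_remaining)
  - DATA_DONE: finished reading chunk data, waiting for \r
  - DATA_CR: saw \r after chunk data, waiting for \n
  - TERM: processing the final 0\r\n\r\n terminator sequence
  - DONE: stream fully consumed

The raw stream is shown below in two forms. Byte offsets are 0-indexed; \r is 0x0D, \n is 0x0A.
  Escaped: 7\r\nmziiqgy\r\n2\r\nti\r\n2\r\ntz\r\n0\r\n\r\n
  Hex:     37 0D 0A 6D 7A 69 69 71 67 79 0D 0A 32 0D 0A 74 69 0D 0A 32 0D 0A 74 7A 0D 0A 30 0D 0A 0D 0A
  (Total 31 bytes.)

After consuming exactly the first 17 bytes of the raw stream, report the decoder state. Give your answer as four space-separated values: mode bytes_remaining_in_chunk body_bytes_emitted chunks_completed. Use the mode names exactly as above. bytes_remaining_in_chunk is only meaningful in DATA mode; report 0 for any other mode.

Answer: DATA_DONE 0 9 1

Derivation:
Byte 0 = '7': mode=SIZE remaining=0 emitted=0 chunks_done=0
Byte 1 = 0x0D: mode=SIZE_CR remaining=0 emitted=0 chunks_done=0
Byte 2 = 0x0A: mode=DATA remaining=7 emitted=0 chunks_done=0
Byte 3 = 'm': mode=DATA remaining=6 emitted=1 chunks_done=0
Byte 4 = 'z': mode=DATA remaining=5 emitted=2 chunks_done=0
Byte 5 = 'i': mode=DATA remaining=4 emitted=3 chunks_done=0
Byte 6 = 'i': mode=DATA remaining=3 emitted=4 chunks_done=0
Byte 7 = 'q': mode=DATA remaining=2 emitted=5 chunks_done=0
Byte 8 = 'g': mode=DATA remaining=1 emitted=6 chunks_done=0
Byte 9 = 'y': mode=DATA_DONE remaining=0 emitted=7 chunks_done=0
Byte 10 = 0x0D: mode=DATA_CR remaining=0 emitted=7 chunks_done=0
Byte 11 = 0x0A: mode=SIZE remaining=0 emitted=7 chunks_done=1
Byte 12 = '2': mode=SIZE remaining=0 emitted=7 chunks_done=1
Byte 13 = 0x0D: mode=SIZE_CR remaining=0 emitted=7 chunks_done=1
Byte 14 = 0x0A: mode=DATA remaining=2 emitted=7 chunks_done=1
Byte 15 = 't': mode=DATA remaining=1 emitted=8 chunks_done=1
Byte 16 = 'i': mode=DATA_DONE remaining=0 emitted=9 chunks_done=1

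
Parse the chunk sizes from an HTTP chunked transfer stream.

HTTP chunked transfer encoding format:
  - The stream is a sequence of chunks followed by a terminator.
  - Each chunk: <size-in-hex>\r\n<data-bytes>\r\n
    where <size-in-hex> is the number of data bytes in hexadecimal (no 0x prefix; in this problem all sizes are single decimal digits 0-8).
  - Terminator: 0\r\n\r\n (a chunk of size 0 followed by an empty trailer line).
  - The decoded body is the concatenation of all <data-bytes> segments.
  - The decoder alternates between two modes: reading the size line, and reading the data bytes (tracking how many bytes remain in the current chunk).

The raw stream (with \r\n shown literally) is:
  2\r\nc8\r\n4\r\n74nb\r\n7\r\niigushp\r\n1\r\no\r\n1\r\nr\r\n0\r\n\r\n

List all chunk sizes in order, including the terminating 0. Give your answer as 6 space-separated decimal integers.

Answer: 2 4 7 1 1 0

Derivation:
Chunk 1: stream[0..1]='2' size=0x2=2, data at stream[3..5]='c8' -> body[0..2], body so far='c8'
Chunk 2: stream[7..8]='4' size=0x4=4, data at stream[10..14]='74nb' -> body[2..6], body so far='c874nb'
Chunk 3: stream[16..17]='7' size=0x7=7, data at stream[19..26]='iigushp' -> body[6..13], body so far='c874nbiigushp'
Chunk 4: stream[28..29]='1' size=0x1=1, data at stream[31..32]='o' -> body[13..14], body so far='c874nbiigushpo'
Chunk 5: stream[34..35]='1' size=0x1=1, data at stream[37..38]='r' -> body[14..15], body so far='c874nbiigushpor'
Chunk 6: stream[40..41]='0' size=0 (terminator). Final body='c874nbiigushpor' (15 bytes)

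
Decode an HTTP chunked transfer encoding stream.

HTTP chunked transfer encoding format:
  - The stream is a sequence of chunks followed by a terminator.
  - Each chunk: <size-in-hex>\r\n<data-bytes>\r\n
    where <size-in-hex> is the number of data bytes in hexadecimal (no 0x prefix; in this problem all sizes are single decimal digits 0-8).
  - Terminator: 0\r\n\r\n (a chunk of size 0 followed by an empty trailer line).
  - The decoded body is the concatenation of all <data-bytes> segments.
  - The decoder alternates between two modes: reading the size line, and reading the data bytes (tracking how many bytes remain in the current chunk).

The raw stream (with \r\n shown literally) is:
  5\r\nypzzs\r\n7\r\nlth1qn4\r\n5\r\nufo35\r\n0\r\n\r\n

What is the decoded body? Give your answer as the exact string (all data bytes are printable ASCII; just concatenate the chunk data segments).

Chunk 1: stream[0..1]='5' size=0x5=5, data at stream[3..8]='ypzzs' -> body[0..5], body so far='ypzzs'
Chunk 2: stream[10..11]='7' size=0x7=7, data at stream[13..20]='lth1qn4' -> body[5..12], body so far='ypzzslth1qn4'
Chunk 3: stream[22..23]='5' size=0x5=5, data at stream[25..30]='ufo35' -> body[12..17], body so far='ypzzslth1qn4ufo35'
Chunk 4: stream[32..33]='0' size=0 (terminator). Final body='ypzzslth1qn4ufo35' (17 bytes)

Answer: ypzzslth1qn4ufo35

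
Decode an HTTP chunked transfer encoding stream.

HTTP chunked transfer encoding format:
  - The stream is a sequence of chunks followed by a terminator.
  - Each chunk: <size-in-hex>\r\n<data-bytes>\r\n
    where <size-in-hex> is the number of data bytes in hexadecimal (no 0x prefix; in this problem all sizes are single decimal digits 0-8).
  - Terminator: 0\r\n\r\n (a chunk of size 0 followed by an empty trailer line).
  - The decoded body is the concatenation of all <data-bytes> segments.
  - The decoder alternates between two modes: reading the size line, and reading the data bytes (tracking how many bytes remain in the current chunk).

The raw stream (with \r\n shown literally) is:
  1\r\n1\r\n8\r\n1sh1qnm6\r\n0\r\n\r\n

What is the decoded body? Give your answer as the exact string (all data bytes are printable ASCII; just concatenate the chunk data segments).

Answer: 11sh1qnm6

Derivation:
Chunk 1: stream[0..1]='1' size=0x1=1, data at stream[3..4]='1' -> body[0..1], body so far='1'
Chunk 2: stream[6..7]='8' size=0x8=8, data at stream[9..17]='1sh1qnm6' -> body[1..9], body so far='11sh1qnm6'
Chunk 3: stream[19..20]='0' size=0 (terminator). Final body='11sh1qnm6' (9 bytes)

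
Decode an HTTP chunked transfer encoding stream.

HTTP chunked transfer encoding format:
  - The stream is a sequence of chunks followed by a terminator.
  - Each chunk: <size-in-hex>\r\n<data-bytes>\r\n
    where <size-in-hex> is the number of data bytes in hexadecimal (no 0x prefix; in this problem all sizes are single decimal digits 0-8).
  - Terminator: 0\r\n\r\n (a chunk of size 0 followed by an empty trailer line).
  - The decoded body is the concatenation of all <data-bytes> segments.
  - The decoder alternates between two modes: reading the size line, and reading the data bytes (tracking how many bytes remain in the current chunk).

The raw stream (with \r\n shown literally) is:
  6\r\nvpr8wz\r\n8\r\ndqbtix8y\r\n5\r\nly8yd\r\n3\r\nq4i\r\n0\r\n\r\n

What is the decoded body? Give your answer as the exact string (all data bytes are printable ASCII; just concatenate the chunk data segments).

Chunk 1: stream[0..1]='6' size=0x6=6, data at stream[3..9]='vpr8wz' -> body[0..6], body so far='vpr8wz'
Chunk 2: stream[11..12]='8' size=0x8=8, data at stream[14..22]='dqbtix8y' -> body[6..14], body so far='vpr8wzdqbtix8y'
Chunk 3: stream[24..25]='5' size=0x5=5, data at stream[27..32]='ly8yd' -> body[14..19], body so far='vpr8wzdqbtix8yly8yd'
Chunk 4: stream[34..35]='3' size=0x3=3, data at stream[37..40]='q4i' -> body[19..22], body so far='vpr8wzdqbtix8yly8ydq4i'
Chunk 5: stream[42..43]='0' size=0 (terminator). Final body='vpr8wzdqbtix8yly8ydq4i' (22 bytes)

Answer: vpr8wzdqbtix8yly8ydq4i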